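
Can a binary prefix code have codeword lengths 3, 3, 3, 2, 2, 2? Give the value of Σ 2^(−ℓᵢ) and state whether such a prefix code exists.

With common denominator 2^3 = 8: Σ 2^(−ℓᵢ) = 1/8 + 1/8 + 1/8 + 2/8 + 2/8 + 2/8 = 9/8 = 1.125.
Kraft's inequality requires Σ ≤ 1; here Σ = 1.125 > 1, so no such prefix code exists.

1.125; no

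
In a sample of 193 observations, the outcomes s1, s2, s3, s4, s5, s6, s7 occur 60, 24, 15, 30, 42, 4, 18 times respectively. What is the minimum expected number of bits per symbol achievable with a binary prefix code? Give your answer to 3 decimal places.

2.570 bits/symbol

Probabilities are the counts divided by 193.
Repeatedly combine the two least-probable nodes; the expected code length is the sum of the merged weights.
merge 4/193 + 15/193 → 19/193
merge 18/193 + 19/193 → 37/193
merge 24/193 + 30/193 → 54/193
merge 37/193 + 42/193 → 79/193
merge 54/193 + 60/193 → 114/193
merge 79/193 + 114/193 → 1
L = 19/193 + 37/193 + 54/193 + 79/193 + 114/193 + 1 = 496/193 ≈ 2.570 bits/symbol.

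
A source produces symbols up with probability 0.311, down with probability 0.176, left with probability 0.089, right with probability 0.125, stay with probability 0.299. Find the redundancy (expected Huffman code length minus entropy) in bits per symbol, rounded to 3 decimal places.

0.042 bits

Entropy H = −Σ p log₂ p ≈ 2.1716 bits.
Huffman merges: 89/1000+1/8→107/500; 22/125+107/500→39/100; 299/1000+311/1000→61/100; 39/100+61/100→1. L = 1107/500 ≈ 2.2140.
L − H = 2.2140 − 2.1716 = 0.042 bits.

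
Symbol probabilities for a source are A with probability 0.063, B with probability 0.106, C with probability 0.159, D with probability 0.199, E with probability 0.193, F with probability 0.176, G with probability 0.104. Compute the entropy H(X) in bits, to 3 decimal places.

H = −Σ pᵢ log₂ pᵢ.
−0.063·log₂(0.063) = 0.2513
−0.106·log₂(0.106) = 0.3432
−0.159·log₂(0.159) = 0.4218
−0.199·log₂(0.199) = 0.4635
−0.193·log₂(0.193) = 0.4581
−0.176·log₂(0.176) = 0.4411
−0.104·log₂(0.104) = 0.3396
Sum ≈ 2.7186 → 2.719 bits.

2.719 bits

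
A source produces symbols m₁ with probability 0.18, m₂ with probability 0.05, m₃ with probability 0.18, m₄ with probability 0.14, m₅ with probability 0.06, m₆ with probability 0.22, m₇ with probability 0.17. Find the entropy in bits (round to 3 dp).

H = −Σ pᵢ log₂ pᵢ.
−0.18·log₂(0.18) = 0.4453
−0.05·log₂(0.05) = 0.2161
−0.18·log₂(0.18) = 0.4453
−0.14·log₂(0.14) = 0.3971
−0.06·log₂(0.06) = 0.2435
−0.22·log₂(0.22) = 0.4806
−0.17·log₂(0.17) = 0.4346
Sum ≈ 2.6625 → 2.663 bits.

2.663 bits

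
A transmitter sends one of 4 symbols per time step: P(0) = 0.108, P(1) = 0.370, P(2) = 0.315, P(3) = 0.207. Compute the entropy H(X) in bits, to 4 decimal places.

H = −Σ pᵢ log₂ pᵢ.
−0.108·log₂(0.108) = 0.3468
−0.370·log₂(0.370) = 0.5307
−0.315·log₂(0.315) = 0.5250
−0.207·log₂(0.207) = 0.4704
Sum ≈ 1.8728 → 1.8728 bits.

1.8728 bits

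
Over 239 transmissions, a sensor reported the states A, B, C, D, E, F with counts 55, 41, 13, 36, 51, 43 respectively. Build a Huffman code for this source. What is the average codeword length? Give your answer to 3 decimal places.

Probabilities are the counts divided by 239.
Repeatedly combine the two least-probable nodes; the expected code length is the sum of the merged weights.
merge 13/239 + 36/239 → 49/239
merge 41/239 + 43/239 → 84/239
merge 49/239 + 51/239 → 100/239
merge 55/239 + 84/239 → 139/239
merge 100/239 + 139/239 → 1
L = 49/239 + 84/239 + 100/239 + 139/239 + 1 = 611/239 ≈ 2.556 bits/symbol.

2.556 bits/symbol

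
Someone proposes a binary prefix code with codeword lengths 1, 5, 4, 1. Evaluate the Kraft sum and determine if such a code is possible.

1.09375; no

With common denominator 2^5 = 32: Σ 2^(−ℓᵢ) = 16/32 + 1/32 + 2/32 + 16/32 = 35/32 = 1.09375.
Kraft's inequality requires Σ ≤ 1; here Σ = 1.09375 > 1, so no such prefix code exists.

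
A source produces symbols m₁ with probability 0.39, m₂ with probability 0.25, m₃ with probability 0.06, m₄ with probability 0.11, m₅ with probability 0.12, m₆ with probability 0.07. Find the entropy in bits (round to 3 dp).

2.259 bits

H = −Σ pᵢ log₂ pᵢ.
−0.39·log₂(0.39) = 0.5298
−0.25·log₂(0.25) = 0.5000
−0.06·log₂(0.06) = 0.2435
−0.11·log₂(0.11) = 0.3503
−0.12·log₂(0.12) = 0.3671
−0.07·log₂(0.07) = 0.2686
Sum ≈ 2.2592 → 2.259 bits.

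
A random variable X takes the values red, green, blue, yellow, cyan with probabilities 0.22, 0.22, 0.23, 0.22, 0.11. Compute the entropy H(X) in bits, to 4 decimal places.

2.2797 bits

H = −Σ pᵢ log₂ pᵢ.
−0.22·log₂(0.22) = 0.4806
−0.22·log₂(0.22) = 0.4806
−0.23·log₂(0.23) = 0.4877
−0.22·log₂(0.22) = 0.4806
−0.11·log₂(0.11) = 0.3503
Sum ≈ 2.2797 → 2.2797 bits.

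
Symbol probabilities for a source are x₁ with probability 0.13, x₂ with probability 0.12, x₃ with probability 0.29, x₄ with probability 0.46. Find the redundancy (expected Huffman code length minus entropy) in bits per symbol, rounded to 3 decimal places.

Entropy H = −Σ p log₂ p ≈ 1.7830 bits.
Huffman merges: 3/25+13/100→1/4; 1/4+29/100→27/50; 23/50+27/50→1. L = 179/100 ≈ 1.7900.
L − H = 1.7900 − 1.7830 = 0.007 bits.

0.007 bits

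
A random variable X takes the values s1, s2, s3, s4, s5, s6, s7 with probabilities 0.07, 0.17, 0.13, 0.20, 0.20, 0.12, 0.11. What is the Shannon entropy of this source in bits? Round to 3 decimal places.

2.732 bits

H = −Σ pᵢ log₂ pᵢ.
−0.07·log₂(0.07) = 0.2686
−0.17·log₂(0.17) = 0.4346
−0.13·log₂(0.13) = 0.3826
−0.20·log₂(0.20) = 0.4644
−0.20·log₂(0.20) = 0.4644
−0.12·log₂(0.12) = 0.3671
−0.11·log₂(0.11) = 0.3503
Sum ≈ 2.7319 → 2.732 bits.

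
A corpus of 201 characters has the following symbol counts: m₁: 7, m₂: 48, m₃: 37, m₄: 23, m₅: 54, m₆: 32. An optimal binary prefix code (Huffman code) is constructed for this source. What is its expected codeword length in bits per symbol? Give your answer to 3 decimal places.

2.458 bits/symbol

Probabilities are the counts divided by 201.
Repeatedly combine the two least-probable nodes; the expected code length is the sum of the merged weights.
merge 7/201 + 23/201 → 10/67
merge 10/67 + 32/201 → 62/201
merge 37/201 + 16/67 → 85/201
merge 18/67 + 62/201 → 116/201
merge 85/201 + 116/201 → 1
L = 10/67 + 62/201 + 85/201 + 116/201 + 1 = 494/201 ≈ 2.458 bits/symbol.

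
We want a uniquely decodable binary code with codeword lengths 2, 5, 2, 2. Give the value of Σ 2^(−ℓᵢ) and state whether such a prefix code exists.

With common denominator 2^5 = 32: Σ 2^(−ℓᵢ) = 8/32 + 1/32 + 8/32 + 8/32 = 25/32 = 0.78125.
Kraft's inequality requires Σ ≤ 1; here Σ = 0.78125 ≤ 1, so such a prefix code exists.

0.78125; yes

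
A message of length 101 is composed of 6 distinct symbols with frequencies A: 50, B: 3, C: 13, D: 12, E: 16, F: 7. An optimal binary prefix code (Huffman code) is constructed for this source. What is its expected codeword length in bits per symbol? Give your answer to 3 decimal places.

Probabilities are the counts divided by 101.
Repeatedly combine the two least-probable nodes; the expected code length is the sum of the merged weights.
merge 3/101 + 7/101 → 10/101
merge 10/101 + 12/101 → 22/101
merge 13/101 + 16/101 → 29/101
merge 22/101 + 29/101 → 51/101
merge 50/101 + 51/101 → 1
L = 10/101 + 22/101 + 29/101 + 51/101 + 1 = 213/101 ≈ 2.109 bits/symbol.

2.109 bits/symbol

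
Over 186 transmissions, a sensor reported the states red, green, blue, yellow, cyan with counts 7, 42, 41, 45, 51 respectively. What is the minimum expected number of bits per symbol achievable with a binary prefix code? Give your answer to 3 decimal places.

Probabilities are the counts divided by 186.
Repeatedly combine the two least-probable nodes; the expected code length is the sum of the merged weights.
merge 7/186 + 41/186 → 8/31
merge 7/31 + 15/62 → 29/62
merge 8/31 + 17/62 → 33/62
merge 29/62 + 33/62 → 1
L = 8/31 + 29/62 + 33/62 + 1 = 70/31 ≈ 2.258 bits/symbol.

2.258 bits/symbol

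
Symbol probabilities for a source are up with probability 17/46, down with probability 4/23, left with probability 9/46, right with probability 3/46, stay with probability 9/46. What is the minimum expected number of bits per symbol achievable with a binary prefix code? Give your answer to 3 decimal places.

Repeatedly combine the two least-probable nodes; the expected code length is the sum of the merged weights.
merge 3/46 + 4/23 → 11/46
merge 9/46 + 9/46 → 9/23
merge 11/46 + 17/46 → 14/23
merge 9/23 + 14/23 → 1
L = 11/46 + 9/23 + 14/23 + 1 = 103/46 ≈ 2.239 bits/symbol.

2.239 bits/symbol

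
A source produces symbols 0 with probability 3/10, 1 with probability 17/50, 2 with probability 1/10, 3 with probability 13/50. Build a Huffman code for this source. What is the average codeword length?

Repeatedly combine the two least-probable nodes; the expected code length is the sum of the merged weights.
merge 1/10 + 13/50 → 9/25
merge 3/10 + 17/50 → 16/25
merge 9/25 + 16/25 → 1
L = 9/25 + 16/25 + 1 = 2 bits/symbol.

2 bits/symbol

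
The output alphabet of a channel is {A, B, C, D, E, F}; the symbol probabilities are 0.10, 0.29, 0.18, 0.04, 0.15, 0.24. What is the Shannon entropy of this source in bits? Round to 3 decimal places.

H = −Σ pᵢ log₂ pᵢ.
−0.10·log₂(0.10) = 0.3322
−0.29·log₂(0.29) = 0.5179
−0.18·log₂(0.18) = 0.4453
−0.04·log₂(0.04) = 0.1858
−0.15·log₂(0.15) = 0.4105
−0.24·log₂(0.24) = 0.4941
Sum ≈ 2.3858 → 2.386 bits.

2.386 bits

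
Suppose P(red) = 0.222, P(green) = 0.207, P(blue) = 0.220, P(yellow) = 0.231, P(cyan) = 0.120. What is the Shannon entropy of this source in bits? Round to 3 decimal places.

H = −Σ pᵢ log₂ pᵢ.
−0.222·log₂(0.222) = 0.4820
−0.207·log₂(0.207) = 0.4704
−0.220·log₂(0.220) = 0.4806
−0.231·log₂(0.231) = 0.4883
−0.120·log₂(0.120) = 0.3671
Sum ≈ 2.2884 → 2.288 bits.

2.288 bits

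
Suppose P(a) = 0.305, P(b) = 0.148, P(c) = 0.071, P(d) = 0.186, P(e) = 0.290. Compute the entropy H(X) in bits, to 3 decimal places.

H = −Σ pᵢ log₂ pᵢ.
−0.305·log₂(0.305) = 0.5225
−0.148·log₂(0.148) = 0.4079
−0.071·log₂(0.071) = 0.2709
−0.186·log₂(0.186) = 0.4514
−0.290·log₂(0.290) = 0.5179
Sum ≈ 2.1706 → 2.171 bits.

2.171 bits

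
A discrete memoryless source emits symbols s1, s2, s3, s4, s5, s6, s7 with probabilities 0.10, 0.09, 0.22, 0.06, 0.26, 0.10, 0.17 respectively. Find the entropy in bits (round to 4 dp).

H = −Σ pᵢ log₂ pᵢ.
−0.10·log₂(0.10) = 0.3322
−0.09·log₂(0.09) = 0.3127
−0.22·log₂(0.22) = 0.4806
−0.06·log₂(0.06) = 0.2435
−0.26·log₂(0.26) = 0.5053
−0.10·log₂(0.10) = 0.3322
−0.17·log₂(0.17) = 0.4346
Sum ≈ 2.6410 → 2.6410 bits.

2.6410 bits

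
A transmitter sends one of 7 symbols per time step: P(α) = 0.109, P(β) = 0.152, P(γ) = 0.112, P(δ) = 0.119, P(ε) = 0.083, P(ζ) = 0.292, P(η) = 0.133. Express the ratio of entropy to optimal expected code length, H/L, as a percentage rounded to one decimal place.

99.1%

Entropy H = −Σ p log₂ p ≈ 2.6846 bits.
Huffman merges: 83/1000+109/1000→24/125; 14/125+119/1000→231/1000; 133/1000+19/125→57/200; 24/125+231/1000→423/1000; 57/200+73/250→577/1000; 423/1000+577/1000→1. L = 677/250 ≈ 2.7080.
Efficiency = H/L = 2.6846/2.7080 = 99.1%.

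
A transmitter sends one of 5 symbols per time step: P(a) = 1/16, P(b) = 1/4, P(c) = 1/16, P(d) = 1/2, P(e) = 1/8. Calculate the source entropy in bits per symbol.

Each probability is a power of 1/2, so log₂(1/p) is an integer.
H = Σ p·log₂(1/p) = 1/16·4 + 1/4·2 + 1/16·4 + 1/2·1 + 1/8·3 = 1.875 bits.

1.875 bits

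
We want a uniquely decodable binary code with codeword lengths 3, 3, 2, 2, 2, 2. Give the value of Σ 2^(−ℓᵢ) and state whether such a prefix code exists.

1.25; no

With common denominator 2^3 = 8: Σ 2^(−ℓᵢ) = 1/8 + 1/8 + 2/8 + 2/8 + 2/8 + 2/8 = 10/8 = 1.25.
Kraft's inequality requires Σ ≤ 1; here Σ = 1.25 > 1, so no such prefix code exists.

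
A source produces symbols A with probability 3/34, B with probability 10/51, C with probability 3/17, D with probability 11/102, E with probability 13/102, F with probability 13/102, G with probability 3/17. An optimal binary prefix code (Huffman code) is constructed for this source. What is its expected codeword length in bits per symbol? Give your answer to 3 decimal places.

2.804 bits/symbol

Repeatedly combine the two least-probable nodes; the expected code length is the sum of the merged weights.
merge 3/34 + 11/102 → 10/51
merge 13/102 + 13/102 → 13/51
merge 3/17 + 3/17 → 6/17
merge 10/51 + 10/51 → 20/51
merge 13/51 + 6/17 → 31/51
merge 20/51 + 31/51 → 1
L = 10/51 + 13/51 + 6/17 + 20/51 + 31/51 + 1 = 143/51 ≈ 2.804 bits/symbol.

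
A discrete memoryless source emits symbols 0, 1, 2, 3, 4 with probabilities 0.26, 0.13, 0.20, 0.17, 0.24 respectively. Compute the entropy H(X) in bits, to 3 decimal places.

2.281 bits

H = −Σ pᵢ log₂ pᵢ.
−0.26·log₂(0.26) = 0.5053
−0.13·log₂(0.13) = 0.3826
−0.20·log₂(0.20) = 0.4644
−0.17·log₂(0.17) = 0.4346
−0.24·log₂(0.24) = 0.4941
Sum ≈ 2.2810 → 2.281 bits.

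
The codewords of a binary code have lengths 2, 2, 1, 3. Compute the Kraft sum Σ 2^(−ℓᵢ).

With common denominator 2^3 = 8: Σ 2^(−ℓᵢ) = 2/8 + 2/8 + 4/8 + 1/8 = 9/8 = 1.125.

1.125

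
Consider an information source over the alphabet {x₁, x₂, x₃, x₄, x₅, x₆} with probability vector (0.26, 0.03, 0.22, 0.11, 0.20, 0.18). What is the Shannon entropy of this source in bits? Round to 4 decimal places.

2.3976 bits

H = −Σ pᵢ log₂ pᵢ.
−0.26·log₂(0.26) = 0.5053
−0.03·log₂(0.03) = 0.1518
−0.22·log₂(0.22) = 0.4806
−0.11·log₂(0.11) = 0.3503
−0.20·log₂(0.20) = 0.4644
−0.18·log₂(0.18) = 0.4453
Sum ≈ 2.3976 → 2.3976 bits.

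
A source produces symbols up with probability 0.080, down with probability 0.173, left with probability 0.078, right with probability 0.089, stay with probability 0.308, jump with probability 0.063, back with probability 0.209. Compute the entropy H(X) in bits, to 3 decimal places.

H = −Σ pᵢ log₂ pᵢ.
−0.080·log₂(0.080) = 0.2915
−0.173·log₂(0.173) = 0.4379
−0.078·log₂(0.078) = 0.2871
−0.089·log₂(0.089) = 0.3106
−0.308·log₂(0.308) = 0.5233
−0.063·log₂(0.063) = 0.2513
−0.209·log₂(0.209) = 0.4720
Sum ≈ 2.5737 → 2.574 bits.

2.574 bits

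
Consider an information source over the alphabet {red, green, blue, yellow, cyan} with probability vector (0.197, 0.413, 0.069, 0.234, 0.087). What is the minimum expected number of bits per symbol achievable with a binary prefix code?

Repeatedly combine the two least-probable nodes; the expected code length is the sum of the merged weights.
merge 69/1000 + 87/1000 → 39/250
merge 39/250 + 197/1000 → 353/1000
merge 117/500 + 353/1000 → 587/1000
merge 413/1000 + 587/1000 → 1
L = 39/250 + 353/1000 + 587/1000 + 1 = 262/125 = 2.096 bits/symbol.

2.096 bits/symbol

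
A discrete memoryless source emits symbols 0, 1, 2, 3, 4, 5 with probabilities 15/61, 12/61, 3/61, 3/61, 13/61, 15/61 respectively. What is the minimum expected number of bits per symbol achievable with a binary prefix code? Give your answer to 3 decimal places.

Repeatedly combine the two least-probable nodes; the expected code length is the sum of the merged weights.
merge 3/61 + 3/61 → 6/61
merge 6/61 + 12/61 → 18/61
merge 13/61 + 15/61 → 28/61
merge 15/61 + 18/61 → 33/61
merge 28/61 + 33/61 → 1
L = 6/61 + 18/61 + 28/61 + 33/61 + 1 = 146/61 ≈ 2.393 bits/symbol.

2.393 bits/symbol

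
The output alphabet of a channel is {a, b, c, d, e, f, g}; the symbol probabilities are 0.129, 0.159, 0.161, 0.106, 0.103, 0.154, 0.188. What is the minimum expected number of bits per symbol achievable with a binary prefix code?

2.812 bits/symbol

Repeatedly combine the two least-probable nodes; the expected code length is the sum of the merged weights.
merge 103/1000 + 53/500 → 209/1000
merge 129/1000 + 77/500 → 283/1000
merge 159/1000 + 161/1000 → 8/25
merge 47/250 + 209/1000 → 397/1000
merge 283/1000 + 8/25 → 603/1000
merge 397/1000 + 603/1000 → 1
L = 209/1000 + 283/1000 + 8/25 + 397/1000 + 603/1000 + 1 = 703/250 = 2.812 bits/symbol.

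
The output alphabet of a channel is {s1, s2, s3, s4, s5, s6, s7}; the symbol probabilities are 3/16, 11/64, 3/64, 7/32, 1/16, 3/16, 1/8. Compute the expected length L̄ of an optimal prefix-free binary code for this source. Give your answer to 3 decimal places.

Repeatedly combine the two least-probable nodes; the expected code length is the sum of the merged weights.
merge 3/64 + 1/16 → 7/64
merge 7/64 + 1/8 → 15/64
merge 11/64 + 3/16 → 23/64
merge 3/16 + 7/32 → 13/32
merge 15/64 + 23/64 → 19/32
merge 13/32 + 19/32 → 1
L = 7/64 + 15/64 + 23/64 + 13/32 + 19/32 + 1 = 173/64 ≈ 2.703 bits/symbol.

2.703 bits/symbol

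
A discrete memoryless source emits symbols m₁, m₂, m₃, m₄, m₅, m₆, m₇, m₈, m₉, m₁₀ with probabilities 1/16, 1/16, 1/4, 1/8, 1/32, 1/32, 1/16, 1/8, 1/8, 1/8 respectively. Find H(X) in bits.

3.0625 bits

Each probability is a power of 1/2, so log₂(1/p) is an integer.
H = Σ p·log₂(1/p) = 1/16·4 + 1/16·4 + 1/4·2 + 1/8·3 + 1/32·5 + 1/32·5 + 1/16·4 + 1/8·3 + 1/8·3 + 1/8·3 = 3.0625 bits.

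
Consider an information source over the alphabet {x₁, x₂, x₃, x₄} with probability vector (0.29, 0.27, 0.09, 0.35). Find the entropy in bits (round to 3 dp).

H = −Σ pᵢ log₂ pᵢ.
−0.29·log₂(0.29) = 0.5179
−0.27·log₂(0.27) = 0.5100
−0.09·log₂(0.09) = 0.3127
−0.35·log₂(0.35) = 0.5301
Sum ≈ 1.8707 → 1.871 bits.

1.871 bits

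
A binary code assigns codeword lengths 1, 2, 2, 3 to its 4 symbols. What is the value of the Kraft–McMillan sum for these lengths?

1.125

With common denominator 2^3 = 8: Σ 2^(−ℓᵢ) = 4/8 + 2/8 + 2/8 + 1/8 = 9/8 = 1.125.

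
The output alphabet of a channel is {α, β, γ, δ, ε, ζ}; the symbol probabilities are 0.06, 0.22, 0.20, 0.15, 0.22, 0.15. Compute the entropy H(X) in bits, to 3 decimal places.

H = −Σ pᵢ log₂ pᵢ.
−0.06·log₂(0.06) = 0.2435
−0.22·log₂(0.22) = 0.4806
−0.20·log₂(0.20) = 0.4644
−0.15·log₂(0.15) = 0.4105
−0.22·log₂(0.22) = 0.4806
−0.15·log₂(0.15) = 0.4105
Sum ≈ 2.4902 → 2.490 bits.

2.490 bits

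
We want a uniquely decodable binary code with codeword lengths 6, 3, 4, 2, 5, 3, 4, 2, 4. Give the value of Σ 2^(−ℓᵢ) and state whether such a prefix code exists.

With common denominator 2^6 = 64: Σ 2^(−ℓᵢ) = 1/64 + 8/64 + 4/64 + 16/64 + 2/64 + 8/64 + 4/64 + 16/64 + 4/64 = 63/64 = 0.984375.
Kraft's inequality requires Σ ≤ 1; here Σ = 0.984375 ≤ 1, so such a prefix code exists.

0.984375; yes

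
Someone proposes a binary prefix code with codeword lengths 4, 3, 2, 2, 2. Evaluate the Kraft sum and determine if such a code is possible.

With common denominator 2^4 = 16: Σ 2^(−ℓᵢ) = 1/16 + 2/16 + 4/16 + 4/16 + 4/16 = 15/16 = 0.9375.
Kraft's inequality requires Σ ≤ 1; here Σ = 0.9375 ≤ 1, so such a prefix code exists.

0.9375; yes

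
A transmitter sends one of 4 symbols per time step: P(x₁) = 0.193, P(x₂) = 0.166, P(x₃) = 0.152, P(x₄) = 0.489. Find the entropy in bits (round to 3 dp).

1.806 bits

H = −Σ pᵢ log₂ pᵢ.
−0.193·log₂(0.193) = 0.4581
−0.166·log₂(0.166) = 0.4301
−0.152·log₂(0.152) = 0.4131
−0.489·log₂(0.489) = 0.5047
Sum ≈ 1.8059 → 1.806 bits.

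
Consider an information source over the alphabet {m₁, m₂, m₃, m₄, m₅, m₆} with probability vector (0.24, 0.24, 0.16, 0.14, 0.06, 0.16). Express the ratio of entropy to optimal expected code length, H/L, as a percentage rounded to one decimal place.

98.2%

Entropy H = −Σ p log₂ p ≈ 2.4749 bits.
Huffman merges: 3/50+7/50→1/5; 4/25+4/25→8/25; 1/5+6/25→11/25; 6/25+8/25→14/25; 11/25+14/25→1. L = 63/25 ≈ 2.5200.
Efficiency = H/L = 2.4749/2.5200 = 98.2%.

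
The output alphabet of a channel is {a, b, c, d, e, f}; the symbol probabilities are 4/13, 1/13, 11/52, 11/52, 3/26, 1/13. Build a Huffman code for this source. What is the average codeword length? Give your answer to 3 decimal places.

Repeatedly combine the two least-probable nodes; the expected code length is the sum of the merged weights.
merge 1/13 + 1/13 → 2/13
merge 3/26 + 2/13 → 7/26
merge 11/52 + 11/52 → 11/26
merge 7/26 + 4/13 → 15/26
merge 11/26 + 15/26 → 1
L = 2/13 + 7/26 + 11/26 + 15/26 + 1 = 63/26 ≈ 2.423 bits/symbol.

2.423 bits/symbol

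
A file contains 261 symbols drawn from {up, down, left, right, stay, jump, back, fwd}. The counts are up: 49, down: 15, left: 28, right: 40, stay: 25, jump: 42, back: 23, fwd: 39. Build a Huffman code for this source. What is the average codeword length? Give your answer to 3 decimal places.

Probabilities are the counts divided by 261.
Repeatedly combine the two least-probable nodes; the expected code length is the sum of the merged weights.
merge 5/87 + 23/261 → 38/261
merge 25/261 + 28/261 → 53/261
merge 38/261 + 13/87 → 77/261
merge 40/261 + 14/87 → 82/261
merge 49/261 + 53/261 → 34/87
merge 77/261 + 82/261 → 53/87
merge 34/87 + 53/87 → 1
L = 38/261 + 53/261 + 77/261 + 82/261 + 34/87 + 53/87 + 1 = 772/261 ≈ 2.958 bits/symbol.

2.958 bits/symbol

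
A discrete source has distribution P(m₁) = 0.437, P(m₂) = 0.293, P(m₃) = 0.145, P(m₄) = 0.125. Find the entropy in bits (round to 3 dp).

H = −Σ pᵢ log₂ pᵢ.
−0.437·log₂(0.437) = 0.5219
−0.293·log₂(0.293) = 0.5189
−0.145·log₂(0.145) = 0.4040
−0.125·log₂(0.125) = 0.3750
Sum ≈ 1.8198 → 1.820 bits.

1.820 bits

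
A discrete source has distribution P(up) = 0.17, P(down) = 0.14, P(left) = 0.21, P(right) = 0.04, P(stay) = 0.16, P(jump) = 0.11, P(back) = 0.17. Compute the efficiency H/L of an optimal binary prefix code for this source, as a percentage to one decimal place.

97.4%

Entropy H = −Σ p log₂ p ≈ 2.6982 bits.
Huffman merges: 1/25+11/100→3/20; 7/50+3/20→29/100; 4/25+17/100→33/100; 17/100+21/100→19/50; 29/100+33/100→31/50; 19/50+31/50→1. L = 277/100 ≈ 2.7700.
Efficiency = H/L = 2.6982/2.7700 = 97.4%.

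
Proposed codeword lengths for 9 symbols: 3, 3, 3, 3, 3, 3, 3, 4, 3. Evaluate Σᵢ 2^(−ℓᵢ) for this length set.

With common denominator 2^4 = 16: Σ 2^(−ℓᵢ) = 2/16 + 2/16 + 2/16 + 2/16 + 2/16 + 2/16 + 2/16 + 1/16 + 2/16 = 17/16 = 1.0625.

1.0625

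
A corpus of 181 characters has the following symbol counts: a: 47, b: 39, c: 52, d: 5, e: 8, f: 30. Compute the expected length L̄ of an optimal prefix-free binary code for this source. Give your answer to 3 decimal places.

Probabilities are the counts divided by 181.
Repeatedly combine the two least-probable nodes; the expected code length is the sum of the merged weights.
merge 5/181 + 8/181 → 13/181
merge 13/181 + 30/181 → 43/181
merge 39/181 + 43/181 → 82/181
merge 47/181 + 52/181 → 99/181
merge 82/181 + 99/181 → 1
L = 13/181 + 43/181 + 82/181 + 99/181 + 1 = 418/181 ≈ 2.309 bits/symbol.

2.309 bits/symbol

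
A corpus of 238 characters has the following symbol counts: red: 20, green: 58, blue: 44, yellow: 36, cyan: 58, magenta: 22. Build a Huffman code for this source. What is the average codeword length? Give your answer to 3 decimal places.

2.504 bits/symbol

Probabilities are the counts divided by 238.
Repeatedly combine the two least-probable nodes; the expected code length is the sum of the merged weights.
merge 10/119 + 11/119 → 3/17
merge 18/119 + 3/17 → 39/119
merge 22/119 + 29/119 → 3/7
merge 29/119 + 39/119 → 4/7
merge 3/7 + 4/7 → 1
L = 3/17 + 39/119 + 3/7 + 4/7 + 1 = 298/119 ≈ 2.504 bits/symbol.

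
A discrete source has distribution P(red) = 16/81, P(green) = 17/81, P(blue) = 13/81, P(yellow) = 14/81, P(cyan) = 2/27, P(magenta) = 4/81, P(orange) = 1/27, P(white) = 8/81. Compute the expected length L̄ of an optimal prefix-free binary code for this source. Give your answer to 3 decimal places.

2.840 bits/symbol

Repeatedly combine the two least-probable nodes; the expected code length is the sum of the merged weights.
merge 1/27 + 4/81 → 7/81
merge 2/27 + 7/81 → 13/81
merge 8/81 + 13/81 → 7/27
merge 13/81 + 14/81 → 1/3
merge 16/81 + 17/81 → 11/27
merge 7/27 + 1/3 → 16/27
merge 11/27 + 16/27 → 1
L = 7/81 + 13/81 + 7/27 + 1/3 + 11/27 + 16/27 + 1 = 230/81 ≈ 2.840 bits/symbol.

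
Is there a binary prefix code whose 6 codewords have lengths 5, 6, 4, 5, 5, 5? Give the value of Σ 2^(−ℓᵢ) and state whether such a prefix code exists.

With common denominator 2^6 = 64: Σ 2^(−ℓᵢ) = 2/64 + 1/64 + 4/64 + 2/64 + 2/64 + 2/64 = 13/64 = 0.203125.
Kraft's inequality requires Σ ≤ 1; here Σ = 0.203125 ≤ 1, so such a prefix code exists.

0.203125; yes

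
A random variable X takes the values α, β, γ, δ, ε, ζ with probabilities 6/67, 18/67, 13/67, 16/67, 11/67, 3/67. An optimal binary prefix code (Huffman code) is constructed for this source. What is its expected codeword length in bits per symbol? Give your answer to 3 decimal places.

Repeatedly combine the two least-probable nodes; the expected code length is the sum of the merged weights.
merge 3/67 + 6/67 → 9/67
merge 9/67 + 11/67 → 20/67
merge 13/67 + 16/67 → 29/67
merge 18/67 + 20/67 → 38/67
merge 29/67 + 38/67 → 1
L = 9/67 + 20/67 + 29/67 + 38/67 + 1 = 163/67 ≈ 2.433 bits/symbol.

2.433 bits/symbol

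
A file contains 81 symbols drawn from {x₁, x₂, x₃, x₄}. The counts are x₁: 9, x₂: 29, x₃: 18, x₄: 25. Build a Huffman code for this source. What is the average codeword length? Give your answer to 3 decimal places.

Probabilities are the counts divided by 81.
Repeatedly combine the two least-probable nodes; the expected code length is the sum of the merged weights.
merge 1/9 + 2/9 → 1/3
merge 25/81 + 1/3 → 52/81
merge 29/81 + 52/81 → 1
L = 1/3 + 52/81 + 1 = 160/81 ≈ 1.975 bits/symbol.

1.975 bits/symbol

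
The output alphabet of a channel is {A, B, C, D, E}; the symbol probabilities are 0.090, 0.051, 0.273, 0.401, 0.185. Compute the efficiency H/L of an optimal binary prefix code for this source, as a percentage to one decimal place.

97.9%

Entropy H = −Σ p log₂ p ≈ 2.0220 bits.
Huffman merges: 51/1000+9/100→141/1000; 141/1000+37/200→163/500; 273/1000+163/500→599/1000; 401/1000+599/1000→1. L = 1033/500 ≈ 2.0660.
Efficiency = H/L = 2.0220/2.0660 = 97.9%.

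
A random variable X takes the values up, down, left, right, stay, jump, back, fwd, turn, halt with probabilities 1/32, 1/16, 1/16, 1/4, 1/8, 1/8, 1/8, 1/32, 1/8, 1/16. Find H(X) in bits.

Each probability is a power of 1/2, so log₂(1/p) is an integer.
H = Σ p·log₂(1/p) = 1/32·5 + 1/16·4 + 1/16·4 + 1/4·2 + 1/8·3 + 1/8·3 + 1/8·3 + 1/32·5 + 1/8·3 + 1/16·4 = 3.0625 bits.

3.0625 bits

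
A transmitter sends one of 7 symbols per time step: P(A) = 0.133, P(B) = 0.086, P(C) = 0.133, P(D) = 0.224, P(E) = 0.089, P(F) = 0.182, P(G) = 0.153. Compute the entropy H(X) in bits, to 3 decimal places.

H = −Σ pᵢ log₂ pᵢ.
−0.133·log₂(0.133) = 0.3871
−0.086·log₂(0.086) = 0.3044
−0.133·log₂(0.133) = 0.3871
−0.224·log₂(0.224) = 0.4835
−0.089·log₂(0.089) = 0.3106
−0.182·log₂(0.182) = 0.4474
−0.153·log₂(0.153) = 0.4144
Sum ≈ 2.7344 → 2.734 bits.

2.734 bits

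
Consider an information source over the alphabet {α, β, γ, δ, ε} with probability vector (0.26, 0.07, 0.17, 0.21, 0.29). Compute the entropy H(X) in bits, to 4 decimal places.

H = −Σ pᵢ log₂ pᵢ.
−0.26·log₂(0.26) = 0.5053
−0.07·log₂(0.07) = 0.2686
−0.17·log₂(0.17) = 0.4346
−0.21·log₂(0.21) = 0.4728
−0.29·log₂(0.29) = 0.5179
Sum ≈ 2.1992 → 2.1992 bits.

2.1992 bits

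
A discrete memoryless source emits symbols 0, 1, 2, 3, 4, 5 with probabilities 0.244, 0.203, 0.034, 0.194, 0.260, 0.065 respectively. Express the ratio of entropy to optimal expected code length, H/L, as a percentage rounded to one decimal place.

98.2%

Entropy H = −Σ p log₂ p ≈ 2.3500 bits.
Huffman merges: 17/500+13/200→99/1000; 99/1000+97/500→293/1000; 203/1000+61/250→447/1000; 13/50+293/1000→553/1000; 447/1000+553/1000→1. L = 299/125 ≈ 2.3920.
Efficiency = H/L = 2.3500/2.3920 = 98.2%.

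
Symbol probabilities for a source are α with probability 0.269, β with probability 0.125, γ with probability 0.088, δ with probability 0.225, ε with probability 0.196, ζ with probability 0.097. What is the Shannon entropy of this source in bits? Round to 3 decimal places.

2.465 bits

H = −Σ pᵢ log₂ pᵢ.
−0.269·log₂(0.269) = 0.5096
−0.125·log₂(0.125) = 0.3750
−0.088·log₂(0.088) = 0.3086
−0.225·log₂(0.225) = 0.4842
−0.196·log₂(0.196) = 0.4608
−0.097·log₂(0.097) = 0.3265
Sum ≈ 2.4646 → 2.465 bits.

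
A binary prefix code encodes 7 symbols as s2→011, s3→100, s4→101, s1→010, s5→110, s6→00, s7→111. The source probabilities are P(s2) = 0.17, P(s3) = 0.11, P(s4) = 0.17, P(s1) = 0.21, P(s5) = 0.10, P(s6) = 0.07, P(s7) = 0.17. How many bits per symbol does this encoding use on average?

L̄ = Σ pᵢ·ℓᵢ = 0.17·3 + 0.11·3 + 0.17·3 + 0.21·3 + 0.10·3 + 0.07·2 + 0.17·3 = 2.93 bits/symbol.

2.93 bits/symbol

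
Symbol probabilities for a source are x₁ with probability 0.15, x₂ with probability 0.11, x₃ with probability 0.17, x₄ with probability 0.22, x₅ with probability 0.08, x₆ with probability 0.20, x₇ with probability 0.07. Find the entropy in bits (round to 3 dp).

H = −Σ pᵢ log₂ pᵢ.
−0.15·log₂(0.15) = 0.4105
−0.11·log₂(0.11) = 0.3503
−0.17·log₂(0.17) = 0.4346
−0.22·log₂(0.22) = 0.4806
−0.08·log₂(0.08) = 0.2915
−0.20·log₂(0.20) = 0.4644
−0.07·log₂(0.07) = 0.2686
Sum ≈ 2.7004 → 2.700 bits.

2.700 bits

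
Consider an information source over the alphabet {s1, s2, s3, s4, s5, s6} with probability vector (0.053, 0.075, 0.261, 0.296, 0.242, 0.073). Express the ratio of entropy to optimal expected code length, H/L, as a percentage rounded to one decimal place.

98.9%

Entropy H = −Σ p log₂ p ≈ 2.3015 bits.
Huffman merges: 53/1000+73/1000→63/500; 3/40+63/500→201/1000; 201/1000+121/500→443/1000; 261/1000+37/125→557/1000; 443/1000+557/1000→1. L = 2327/1000 ≈ 2.3270.
Efficiency = H/L = 2.3015/2.3270 = 98.9%.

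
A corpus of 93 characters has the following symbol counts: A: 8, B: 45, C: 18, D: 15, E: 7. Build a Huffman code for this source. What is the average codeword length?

2 bits/symbol

Probabilities are the counts divided by 93.
Repeatedly combine the two least-probable nodes; the expected code length is the sum of the merged weights.
merge 7/93 + 8/93 → 5/31
merge 5/31 + 5/31 → 10/31
merge 6/31 + 10/31 → 16/31
merge 15/31 + 16/31 → 1
L = 5/31 + 10/31 + 16/31 + 1 = 2 bits/symbol.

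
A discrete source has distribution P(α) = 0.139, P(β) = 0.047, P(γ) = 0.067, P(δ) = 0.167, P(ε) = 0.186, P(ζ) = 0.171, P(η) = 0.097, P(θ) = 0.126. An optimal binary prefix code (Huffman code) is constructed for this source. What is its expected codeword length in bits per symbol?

2.928 bits/symbol

Repeatedly combine the two least-probable nodes; the expected code length is the sum of the merged weights.
merge 47/1000 + 67/1000 → 57/500
merge 97/1000 + 57/500 → 211/1000
merge 63/500 + 139/1000 → 53/200
merge 167/1000 + 171/1000 → 169/500
merge 93/500 + 211/1000 → 397/1000
merge 53/200 + 169/500 → 603/1000
merge 397/1000 + 603/1000 → 1
L = 57/500 + 211/1000 + 53/200 + 169/500 + 397/1000 + 603/1000 + 1 = 366/125 = 2.928 bits/symbol.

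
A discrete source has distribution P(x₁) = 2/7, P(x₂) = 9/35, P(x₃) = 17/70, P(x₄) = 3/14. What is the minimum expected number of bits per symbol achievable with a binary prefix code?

2 bits/symbol

Repeatedly combine the two least-probable nodes; the expected code length is the sum of the merged weights.
merge 3/14 + 17/70 → 16/35
merge 9/35 + 2/7 → 19/35
merge 16/35 + 19/35 → 1
L = 16/35 + 19/35 + 1 = 2 bits/symbol.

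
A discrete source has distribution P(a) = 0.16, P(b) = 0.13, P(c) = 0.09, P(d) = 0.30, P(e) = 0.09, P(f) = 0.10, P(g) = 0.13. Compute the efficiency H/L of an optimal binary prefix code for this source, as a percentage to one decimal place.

98.8%

Entropy H = −Σ p log₂ p ≈ 2.6669 bits.
Huffman merges: 9/100+9/100→9/50; 1/10+13/100→23/100; 13/100+4/25→29/100; 9/50+23/100→41/100; 29/100+3/10→59/100; 41/100+59/100→1. L = 27/10 ≈ 2.7000.
Efficiency = H/L = 2.6669/2.7000 = 98.8%.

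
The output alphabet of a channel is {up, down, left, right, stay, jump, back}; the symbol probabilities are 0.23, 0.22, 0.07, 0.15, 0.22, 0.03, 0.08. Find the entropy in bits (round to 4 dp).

2.5712 bits

H = −Σ pᵢ log₂ pᵢ.
−0.23·log₂(0.23) = 0.4877
−0.22·log₂(0.22) = 0.4806
−0.07·log₂(0.07) = 0.2686
−0.15·log₂(0.15) = 0.4105
−0.22·log₂(0.22) = 0.4806
−0.03·log₂(0.03) = 0.1518
−0.08·log₂(0.08) = 0.2915
Sum ≈ 2.5712 → 2.5712 bits.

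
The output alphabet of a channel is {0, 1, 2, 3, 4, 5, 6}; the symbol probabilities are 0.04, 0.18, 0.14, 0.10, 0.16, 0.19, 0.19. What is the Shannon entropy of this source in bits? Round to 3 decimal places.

H = −Σ pᵢ log₂ pᵢ.
−0.04·log₂(0.04) = 0.1858
−0.18·log₂(0.18) = 0.4453
−0.14·log₂(0.14) = 0.3971
−0.10·log₂(0.10) = 0.3322
−0.16·log₂(0.16) = 0.4230
−0.19·log₂(0.19) = 0.4552
−0.19·log₂(0.19) = 0.4552
Sum ≈ 2.6938 → 2.694 bits.

2.694 bits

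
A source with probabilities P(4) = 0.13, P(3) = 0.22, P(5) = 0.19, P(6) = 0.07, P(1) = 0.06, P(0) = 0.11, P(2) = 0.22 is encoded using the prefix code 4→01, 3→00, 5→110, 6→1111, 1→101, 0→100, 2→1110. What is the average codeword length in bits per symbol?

L̄ = Σ pᵢ·ℓᵢ = 0.13·2 + 0.22·2 + 0.19·3 + 0.07·4 + 0.06·3 + 0.11·3 + 0.22·4 = 2.94 bits/symbol.

2.94 bits/symbol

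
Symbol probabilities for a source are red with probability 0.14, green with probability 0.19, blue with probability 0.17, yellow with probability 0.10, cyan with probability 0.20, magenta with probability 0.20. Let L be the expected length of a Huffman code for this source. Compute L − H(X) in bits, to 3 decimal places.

0.052 bits

Entropy H = −Σ p log₂ p ≈ 2.5479 bits.
Huffman merges: 1/10+7/50→6/25; 17/100+19/100→9/25; 1/5+1/5→2/5; 6/25+9/25→3/5; 2/5+3/5→1. L = 13/5 ≈ 2.6000.
L − H = 2.6000 − 2.5479 = 0.052 bits.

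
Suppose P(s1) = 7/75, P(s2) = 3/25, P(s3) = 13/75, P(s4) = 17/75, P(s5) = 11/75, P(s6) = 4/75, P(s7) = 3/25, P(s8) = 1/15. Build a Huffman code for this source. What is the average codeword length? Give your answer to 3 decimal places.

2.893 bits/symbol

Repeatedly combine the two least-probable nodes; the expected code length is the sum of the merged weights.
merge 4/75 + 1/15 → 3/25
merge 7/75 + 3/25 → 16/75
merge 3/25 + 3/25 → 6/25
merge 11/75 + 13/75 → 8/25
merge 16/75 + 17/75 → 11/25
merge 6/25 + 8/25 → 14/25
merge 11/25 + 14/25 → 1
L = 3/25 + 16/75 + 6/25 + 8/25 + 11/25 + 14/25 + 1 = 217/75 ≈ 2.893 bits/symbol.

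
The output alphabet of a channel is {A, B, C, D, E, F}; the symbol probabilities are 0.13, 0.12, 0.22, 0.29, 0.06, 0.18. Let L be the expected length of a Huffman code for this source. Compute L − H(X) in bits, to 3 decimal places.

Entropy H = −Σ p log₂ p ≈ 2.4370 bits.
Huffman merges: 3/50+3/25→9/50; 13/100+9/50→31/100; 9/50+11/50→2/5; 29/100+31/100→3/5; 2/5+3/5→1. L = 249/100 ≈ 2.4900.
L − H = 2.4900 − 2.4370 = 0.053 bits.

0.053 bits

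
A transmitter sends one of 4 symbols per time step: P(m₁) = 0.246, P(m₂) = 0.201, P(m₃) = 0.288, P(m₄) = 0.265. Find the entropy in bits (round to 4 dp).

1.9879 bits

H = −Σ pᵢ log₂ pᵢ.
−0.246·log₂(0.246) = 0.4977
−0.201·log₂(0.201) = 0.4653
−0.288·log₂(0.288) = 0.5172
−0.265·log₂(0.265) = 0.5077
Sum ≈ 1.9879 → 1.9879 bits.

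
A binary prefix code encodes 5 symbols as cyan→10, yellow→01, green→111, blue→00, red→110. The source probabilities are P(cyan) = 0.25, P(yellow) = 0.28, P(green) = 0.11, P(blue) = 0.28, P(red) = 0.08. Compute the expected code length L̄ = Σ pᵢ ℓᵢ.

L̄ = Σ pᵢ·ℓᵢ = 0.25·2 + 0.28·2 + 0.11·3 + 0.28·2 + 0.08·3 = 2.19 bits/symbol.

2.19 bits/symbol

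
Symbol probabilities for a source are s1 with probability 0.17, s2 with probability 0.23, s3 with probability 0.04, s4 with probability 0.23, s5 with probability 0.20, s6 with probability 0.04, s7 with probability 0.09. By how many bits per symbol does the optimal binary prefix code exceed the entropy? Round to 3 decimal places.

Entropy H = −Σ p log₂ p ≈ 2.5585 bits.
Huffman merges: 1/25+1/25→2/25; 2/25+9/100→17/100; 17/100+17/100→17/50; 1/5+23/100→43/100; 23/100+17/50→57/100; 43/100+57/100→1. L = 259/100 ≈ 2.5900.
L − H = 2.5900 − 2.5585 = 0.032 bits.

0.032 bits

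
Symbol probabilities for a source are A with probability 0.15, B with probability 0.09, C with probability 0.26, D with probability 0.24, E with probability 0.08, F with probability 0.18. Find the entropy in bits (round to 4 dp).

2.4594 bits

H = −Σ pᵢ log₂ pᵢ.
−0.15·log₂(0.15) = 0.4105
−0.09·log₂(0.09) = 0.3127
−0.26·log₂(0.26) = 0.5053
−0.24·log₂(0.24) = 0.4941
−0.08·log₂(0.08) = 0.2915
−0.18·log₂(0.18) = 0.4453
Sum ≈ 2.4594 → 2.4594 bits.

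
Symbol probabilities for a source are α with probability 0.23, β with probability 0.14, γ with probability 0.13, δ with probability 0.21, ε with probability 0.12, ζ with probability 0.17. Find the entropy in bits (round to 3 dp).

H = −Σ pᵢ log₂ pᵢ.
−0.23·log₂(0.23) = 0.4877
−0.14·log₂(0.14) = 0.3971
−0.13·log₂(0.13) = 0.3826
−0.21·log₂(0.21) = 0.4728
−0.12·log₂(0.12) = 0.3671
−0.17·log₂(0.17) = 0.4346
Sum ≈ 2.5419 → 2.542 bits.

2.542 bits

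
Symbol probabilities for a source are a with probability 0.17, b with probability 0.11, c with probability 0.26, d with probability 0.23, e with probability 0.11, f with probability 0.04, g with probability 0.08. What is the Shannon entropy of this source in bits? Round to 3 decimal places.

2.605 bits

H = −Σ pᵢ log₂ pᵢ.
−0.17·log₂(0.17) = 0.4346
−0.11·log₂(0.11) = 0.3503
−0.26·log₂(0.26) = 0.5053
−0.23·log₂(0.23) = 0.4877
−0.11·log₂(0.11) = 0.3503
−0.04·log₂(0.04) = 0.1858
−0.08·log₂(0.08) = 0.2915
Sum ≈ 2.6054 → 2.605 bits.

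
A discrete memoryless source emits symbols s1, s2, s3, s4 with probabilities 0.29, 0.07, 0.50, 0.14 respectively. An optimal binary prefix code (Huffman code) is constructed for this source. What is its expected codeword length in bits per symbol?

1.71 bits/symbol

Repeatedly combine the two least-probable nodes; the expected code length is the sum of the merged weights.
merge 7/100 + 7/50 → 21/100
merge 21/100 + 29/100 → 1/2
merge 1/2 + 1/2 → 1
L = 21/100 + 1/2 + 1 = 171/100 = 1.71 bits/symbol.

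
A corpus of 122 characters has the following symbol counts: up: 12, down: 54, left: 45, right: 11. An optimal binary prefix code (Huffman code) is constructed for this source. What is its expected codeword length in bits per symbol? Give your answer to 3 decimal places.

1.746 bits/symbol

Probabilities are the counts divided by 122.
Repeatedly combine the two least-probable nodes; the expected code length is the sum of the merged weights.
merge 11/122 + 6/61 → 23/122
merge 23/122 + 45/122 → 34/61
merge 27/61 + 34/61 → 1
L = 23/122 + 34/61 + 1 = 213/122 ≈ 1.746 bits/symbol.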